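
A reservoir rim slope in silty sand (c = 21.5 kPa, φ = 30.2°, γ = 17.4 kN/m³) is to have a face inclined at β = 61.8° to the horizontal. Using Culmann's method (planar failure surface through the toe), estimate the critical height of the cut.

Culmann's analysis gives the critical failure plane at α_cr = (β + φ)/2 = (61.8 + 30.2)/2 = 46.0°, and the critical height
H_c = (4c/γ) · sinβ cosφ / [1 − cos(β − φ)]
    = (4·21.5/17.4) · sin61.8°·cos30.2° / [1 − cos(31.6°)]
    = 4.943 · 0.8813·0.8643 / [1 − 0.8517]
    = 4.943 · 0.7617 / 0.1483
    = 25.39 m

H_c = 25.39 m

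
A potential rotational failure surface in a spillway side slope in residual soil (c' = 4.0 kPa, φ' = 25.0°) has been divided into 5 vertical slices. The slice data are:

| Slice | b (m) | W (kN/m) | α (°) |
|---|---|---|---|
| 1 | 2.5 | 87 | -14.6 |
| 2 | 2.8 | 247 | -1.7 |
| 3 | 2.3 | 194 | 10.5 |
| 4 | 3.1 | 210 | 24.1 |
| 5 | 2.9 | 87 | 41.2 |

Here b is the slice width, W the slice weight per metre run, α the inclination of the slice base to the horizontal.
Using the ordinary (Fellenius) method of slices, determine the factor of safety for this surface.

FS = 2.84

Ordinary method of slices: FS = Σ[c'·Δl_i + (W_i cosα_i)·tanφ'] / Σ W_i sinα_i, with Δl_i = b_i / cosα_i.
Slice 1: Δl = 2.5/cos(-14.6°) = 2.583 m; N'_1 = 87·cos(-14.6°) = 84.2; c'Δl = 10.33; W sinα = -21.9
Slice 2: Δl = 2.8/cos(-1.7°) = 2.801 m; N'_2 = 247·cos(-1.7°) = 246.9; c'Δl = 11.20; W sinα = -7.3
Slice 3: Δl = 2.3/cos10.5° = 2.339 m; N'_3 = 194·cos10.5° = 190.8; c'Δl = 9.36; W sinα = 35.4
Slice 4: Δl = 3.1/cos24.1° = 3.396 m; N'_4 = 210·cos24.1° = 191.7; c'Δl = 13.58; W sinα = 85.7
Slice 5: Δl = 2.9/cos41.2° = 3.854 m; N'_5 = 87·cos41.2° = 65.5; c'Δl = 15.42; W sinα = 57.3
Σc'Δl = 59.9 kN/m; ΣN' = 779.0 kN/m; ΣW sinα = 149.2 kN/m
Resisting = 59.9 + 779.0·tan25.0° = 59.9 + 363.2 = 423.1 kN/m
FS = 423.1 / 149.2 = 2.837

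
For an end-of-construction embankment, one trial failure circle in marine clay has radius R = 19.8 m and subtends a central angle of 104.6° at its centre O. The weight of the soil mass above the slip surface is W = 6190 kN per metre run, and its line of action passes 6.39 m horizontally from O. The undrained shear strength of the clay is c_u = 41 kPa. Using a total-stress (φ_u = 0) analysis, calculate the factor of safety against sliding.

FS = 0.74

Taking moments about the centre O, the resisting moment is provided by the undrained shear strength acting along the arc:
Arc length L_a = R·θ = 19.8·(104.6°·π/180) = 19.8·1.8256 = 36.15 m
M_R = c_u·L_a·R = 41·36.15·19.8 = 29344.3 kN·m/m
M_D = W·d = 6190·6.39 = 39554.1 kN·m/m
FS = M_R / M_D = 29344.3 / 39554.1 = 0.742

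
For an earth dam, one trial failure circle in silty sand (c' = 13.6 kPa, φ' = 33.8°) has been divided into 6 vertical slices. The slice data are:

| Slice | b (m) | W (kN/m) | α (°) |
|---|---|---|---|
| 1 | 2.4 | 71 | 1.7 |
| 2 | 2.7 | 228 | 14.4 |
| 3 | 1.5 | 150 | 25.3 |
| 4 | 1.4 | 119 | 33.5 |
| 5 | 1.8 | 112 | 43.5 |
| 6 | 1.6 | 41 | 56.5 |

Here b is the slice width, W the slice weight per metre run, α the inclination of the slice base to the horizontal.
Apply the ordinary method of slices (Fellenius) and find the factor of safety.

FS = 2.04

Ordinary method of slices: FS = Σ[c'·Δl_i + (W_i cosα_i)·tanφ'] / Σ W_i sinα_i, with Δl_i = b_i / cosα_i.
Slice 1: Δl = 2.4/cos1.7° = 2.401 m; N'_1 = 71·cos1.7° = 71.0; c'Δl = 32.65; W sinα = 2.1
Slice 2: Δl = 2.7/cos14.4° = 2.788 m; N'_2 = 228·cos14.4° = 220.8; c'Δl = 37.91; W sinα = 56.7
Slice 3: Δl = 1.5/cos25.3° = 1.659 m; N'_3 = 150·cos25.3° = 135.6; c'Δl = 22.56; W sinα = 64.1
Slice 4: Δl = 1.4/cos33.5° = 1.679 m; N'_4 = 119·cos33.5° = 99.2; c'Δl = 22.83; W sinα = 65.7
Slice 5: Δl = 1.8/cos43.5° = 2.481 m; N'_5 = 112·cos43.5° = 81.2; c'Δl = 33.75; W sinα = 77.1
Slice 6: Δl = 1.6/cos56.5° = 2.899 m; N'_6 = 41·cos56.5° = 22.6; c'Δl = 39.42; W sinα = 34.2
Σc'Δl = 189.1 kN/m; ΣN' = 630.5 kN/m; ΣW sinα = 299.9 kN/m
Resisting = 189.1 + 630.5·tan33.8° = 189.1 + 422.1 = 611.2 kN/m
FS = 611.2 / 299.9 = 2.038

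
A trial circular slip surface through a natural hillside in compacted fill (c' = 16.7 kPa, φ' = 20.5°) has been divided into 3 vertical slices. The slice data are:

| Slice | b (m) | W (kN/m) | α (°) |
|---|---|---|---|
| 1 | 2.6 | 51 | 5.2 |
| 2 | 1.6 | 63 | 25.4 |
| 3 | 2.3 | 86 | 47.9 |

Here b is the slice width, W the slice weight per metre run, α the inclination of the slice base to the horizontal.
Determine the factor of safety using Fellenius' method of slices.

Ordinary method of slices: FS = Σ[c'·Δl_i + (W_i cosα_i)·tanφ'] / Σ W_i sinα_i, with Δl_i = b_i / cosα_i.
Slice 1: Δl = 2.6/cos5.2° = 2.611 m; N'_1 = 51·cos5.2° = 50.8; c'Δl = 43.60; W sinα = 4.6
Slice 2: Δl = 1.6/cos25.4° = 1.771 m; N'_2 = 63·cos25.4° = 56.9; c'Δl = 29.58; W sinα = 27.0
Slice 3: Δl = 2.3/cos47.9° = 3.431 m; N'_3 = 86·cos47.9° = 57.7; c'Δl = 57.29; W sinα = 63.8
Σc'Δl = 130.5 kN/m; ΣN' = 165.4 kN/m; ΣW sinα = 95.5 kN/m
Resisting = 130.5 + 165.4·tan20.5° = 130.5 + 61.8 = 192.3 kN/m
FS = 192.3 / 95.5 = 2.015

FS = 2.01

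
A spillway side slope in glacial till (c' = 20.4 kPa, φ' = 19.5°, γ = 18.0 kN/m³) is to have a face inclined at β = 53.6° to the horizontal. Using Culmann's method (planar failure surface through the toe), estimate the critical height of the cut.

H_c = 20.00 m

Culmann's analysis gives the critical failure plane at α_cr = (β + φ')/2 = (53.6 + 19.5)/2 = 36.5°, and the critical height
H_c = (4c'/γ) · sinβ cosφ' / [1 − cos(β − φ')]
    = (4·20.4/18.0) · sin53.6°·cos19.5° / [1 − cos(34.1°)]
    = 4.533 · 0.8049·0.9426 / [1 − 0.8281]
    = 4.533 · 0.7587 / 0.1719
    = 20.00 m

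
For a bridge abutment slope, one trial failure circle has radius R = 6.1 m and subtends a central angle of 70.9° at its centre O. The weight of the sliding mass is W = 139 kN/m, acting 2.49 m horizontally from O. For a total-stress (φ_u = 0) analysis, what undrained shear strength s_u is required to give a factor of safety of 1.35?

s_u = 10.1 kPa

FS = s_u·L_a·R / (W·d), so s_u = FS·W·d / (L_a·R).
Arc length L_a = R·θ = 6.1·(70.9°·π/180) = 6.1·1.2374 = 7.55 m
s_u = 1.35·139·2.49 / (7.55·6.1) = 467.2 / 46.05 = 10.15 kPa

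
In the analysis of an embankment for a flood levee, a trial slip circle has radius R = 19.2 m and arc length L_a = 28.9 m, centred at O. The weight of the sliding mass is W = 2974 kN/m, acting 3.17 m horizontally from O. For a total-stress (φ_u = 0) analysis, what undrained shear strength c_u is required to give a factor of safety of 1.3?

FS = c_u·L_a·R / (W·d), so c_u = FS·W·d / (L_a·R).
c_u = 1.3·2974·3.17 / (28.90·19.2) = 12255.9 / 554.88 = 22.09 kPa

c_u = 22.1 kPa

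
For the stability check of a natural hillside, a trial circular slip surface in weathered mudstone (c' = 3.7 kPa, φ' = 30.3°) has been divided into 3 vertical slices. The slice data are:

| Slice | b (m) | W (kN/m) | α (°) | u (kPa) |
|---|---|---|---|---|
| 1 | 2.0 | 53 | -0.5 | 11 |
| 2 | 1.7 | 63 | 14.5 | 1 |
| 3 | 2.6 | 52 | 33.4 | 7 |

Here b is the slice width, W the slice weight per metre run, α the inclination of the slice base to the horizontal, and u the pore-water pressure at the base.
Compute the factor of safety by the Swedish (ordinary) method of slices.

Ordinary method of slices: FS = Σ[c'·Δl_i + (W_i cosα_i − u_i·Δl_i)·tanφ'] / Σ W_i sinα_i, with Δl_i = b_i / cosα_i.
Slice 1: Δl = 2.0/cos(-0.5°) = 2.000 m; N'_1 = 53·cos(-0.5°) − 11·2.000 = 31.0; c'Δl = 7.40; W sinα = -0.5
Slice 2: Δl = 1.7/cos14.5° = 1.756 m; N'_2 = 63·cos14.5° − 1·1.756 = 59.2; c'Δl = 6.50; W sinα = 15.8
Slice 3: Δl = 2.6/cos33.4° = 3.114 m; N'_3 = 52·cos33.4° − 7·3.114 = 21.6; c'Δl = 11.52; W sinα = 28.6
Σc'Δl = 25.4 kN/m; ΣN' = 111.8 kN/m; ΣW sinα = 43.9 kN/m
Resisting = 25.4 + 111.8·tan30.3° = 25.4 + 65.4 = 90.8 kN/m
FS = 90.8 / 43.9 = 2.066

FS = 2.07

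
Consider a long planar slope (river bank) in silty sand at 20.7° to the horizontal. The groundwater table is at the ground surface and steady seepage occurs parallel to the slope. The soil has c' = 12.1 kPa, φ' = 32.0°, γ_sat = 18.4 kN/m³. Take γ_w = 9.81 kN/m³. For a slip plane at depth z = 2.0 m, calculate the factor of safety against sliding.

FS = 1.77

With seepage parallel to the slope and the water table at the surface, the effective normal stress on the slip plane uses the buoyant unit weight γ' = γ_sat − γ_w while the driving shear stress uses γ_sat:
FS = [c' + γ' z cos²β tanφ'] / [γ_sat z sinβ cosβ]
γ' = 18.4 − 9.81 = 8.59 kN/m³
Numerator = 12.1 + 8.59·2.0·cos²20.7°·tan32.0° = 12.1 + 8.59·2.0·0.8751·0.6249 = 21.494 kPa
Denominator = 18.4·2.0·sin20.7°·cos20.7° = 18.4·2.0·0.3535·0.9354 = 12.168 kPa
FS = 21.494 / 12.168 = 1.766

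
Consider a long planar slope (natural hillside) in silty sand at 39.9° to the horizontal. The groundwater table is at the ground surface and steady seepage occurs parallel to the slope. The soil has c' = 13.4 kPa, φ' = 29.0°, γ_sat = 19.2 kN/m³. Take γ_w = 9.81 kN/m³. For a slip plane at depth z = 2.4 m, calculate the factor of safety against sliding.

With seepage parallel to the slope and the water table at the surface, the effective normal stress on the slip plane uses the buoyant unit weight γ' = γ_sat − γ_w while the driving shear stress uses γ_sat:
FS = [c' + γ' z cos²β tanφ'] / [γ_sat z sinβ cosβ]
γ' = 19.2 − 9.81 = 9.39 kN/m³
Numerator = 13.4 + 9.39·2.4·cos²39.9°·tan29.0° = 13.4 + 9.39·2.4·0.5885·0.5543 = 20.752 kPa
Denominator = 19.2·2.4·sin39.9°·cos39.9° = 19.2·2.4·0.6414·0.7672 = 22.676 kPa
FS = 20.752 / 22.676 = 0.915

FS = 0.92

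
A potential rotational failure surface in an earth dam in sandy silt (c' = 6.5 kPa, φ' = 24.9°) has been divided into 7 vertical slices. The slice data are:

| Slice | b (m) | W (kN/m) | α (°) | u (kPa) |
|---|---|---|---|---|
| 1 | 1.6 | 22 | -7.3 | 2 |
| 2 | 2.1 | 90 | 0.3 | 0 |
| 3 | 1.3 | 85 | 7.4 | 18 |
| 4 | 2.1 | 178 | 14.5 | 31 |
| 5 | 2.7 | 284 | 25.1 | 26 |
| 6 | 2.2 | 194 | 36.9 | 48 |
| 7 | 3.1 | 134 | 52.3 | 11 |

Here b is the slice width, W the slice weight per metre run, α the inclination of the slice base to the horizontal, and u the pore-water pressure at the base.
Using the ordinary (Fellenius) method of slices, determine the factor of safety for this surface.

FS = 0.88

Ordinary method of slices: FS = Σ[c'·Δl_i + (W_i cosα_i − u_i·Δl_i)·tanφ'] / Σ W_i sinα_i, with Δl_i = b_i / cosα_i.
Slice 1: Δl = 1.6/cos(-7.3°) = 1.613 m; N'_1 = 22·cos(-7.3°) − 2·1.613 = 18.6; c'Δl = 10.48; W sinα = -2.8
Slice 2: Δl = 2.1/cos0.3° = 2.100 m; N'_2 = 90·cos0.3° − 0·2.100 = 90.0; c'Δl = 13.65; W sinα = 0.5
Slice 3: Δl = 1.3/cos7.4° = 1.311 m; N'_3 = 85·cos7.4° − 18·1.311 = 60.7; c'Δl = 8.52; W sinα = 10.9
Slice 4: Δl = 2.1/cos14.5° = 2.169 m; N'_4 = 178·cos14.5° − 31·2.169 = 105.1; c'Δl = 14.10; W sinα = 44.6
Slice 5: Δl = 2.7/cos25.1° = 2.982 m; N'_5 = 284·cos25.1° − 26·2.982 = 179.7; c'Δl = 19.38; W sinα = 120.5
Slice 6: Δl = 2.2/cos36.9° = 2.751 m; N'_6 = 194·cos36.9° − 48·2.751 = 23.1; c'Δl = 17.88; W sinα = 116.5
Slice 7: Δl = 3.1/cos52.3° = 5.069 m; N'_7 = 134·cos52.3° − 11·5.069 = 26.2; c'Δl = 32.95; W sinα = 106.0
Σc'Δl = 117.0 kN/m; ΣN' = 503.3 kN/m; ΣW sinα = 396.2 kN/m
Resisting = 117.0 + 503.3·tan24.9° = 117.0 + 233.6 = 350.6 kN/m
FS = 350.6 / 396.2 = 0.885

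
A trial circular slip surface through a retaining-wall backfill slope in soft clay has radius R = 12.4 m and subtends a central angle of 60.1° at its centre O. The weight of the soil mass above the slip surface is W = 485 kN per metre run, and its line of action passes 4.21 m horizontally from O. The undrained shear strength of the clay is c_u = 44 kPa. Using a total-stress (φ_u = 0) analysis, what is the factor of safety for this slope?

Taking moments about the centre O, the resisting moment is provided by the undrained shear strength acting along the arc:
Arc length L_a = R·θ = 12.4·(60.1°·π/180) = 12.4·1.0489 = 13.01 m
M_R = c_u·L_a·R = 44·13.01·12.4 = 7096.6 kN·m/m
M_D = W·d = 485·4.21 = 2041.8 kN·m/m
FS = M_R / M_D = 7096.6 / 2041.8 = 3.476

FS = 3.48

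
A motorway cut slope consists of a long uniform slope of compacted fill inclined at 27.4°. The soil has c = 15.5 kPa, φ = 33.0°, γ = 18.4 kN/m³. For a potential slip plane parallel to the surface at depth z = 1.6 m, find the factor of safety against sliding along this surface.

FS = 2.54

For an infinite slope with a slip plane parallel to the surface (no pore pressure): FS = [c + γz cos²β tanφ] / [γz sinβ cosβ].
γz = 18.4·1.6 = 29.44 kN/m²
Numerator = 15.5 + 29.44·cos²27.4°·tan33.0° = 15.5 + 29.44·0.7882·0.6494 = 30.570 kPa
Denominator = 29.44·sin27.4°·cos27.4° = 29.44·0.4602·0.8878 = 12.028 kPa
FS = 30.570 / 12.028 = 2.541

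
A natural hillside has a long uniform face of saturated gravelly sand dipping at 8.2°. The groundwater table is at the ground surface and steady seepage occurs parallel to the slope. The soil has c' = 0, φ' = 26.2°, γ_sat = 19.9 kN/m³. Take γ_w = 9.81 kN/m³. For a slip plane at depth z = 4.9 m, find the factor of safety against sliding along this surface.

FS = 1.73

With seepage parallel to the slope and the water table at the surface, the effective normal stress on the slip plane uses the buoyant unit weight γ' = γ_sat − γ_w while the driving shear stress uses γ_sat:
FS = [c' + γ' z cos²β tanφ'] / [γ_sat z sinβ cosβ]
(For c' = 0 this reduces to FS = (γ'/γ_sat)·tanφ'/tanβ.)
γ' = 19.9 − 9.81 = 10.09 kN/m³
Numerator = 0.0 + 10.09·4.9·cos²8.2°·tan26.2° = 0.0 + 10.09·4.9·0.9797·0.4921 = 23.833 kPa
Denominator = 19.9·4.9·sin8.2°·cos8.2° = 19.9·4.9·0.1426·0.9898 = 13.766 kPa
FS = 23.833 / 13.766 = 1.731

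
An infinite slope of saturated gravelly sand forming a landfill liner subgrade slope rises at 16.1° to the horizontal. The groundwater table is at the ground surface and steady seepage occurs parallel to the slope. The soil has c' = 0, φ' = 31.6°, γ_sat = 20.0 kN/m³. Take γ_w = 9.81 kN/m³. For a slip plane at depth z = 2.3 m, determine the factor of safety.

FS = 1.09

With seepage parallel to the slope and the water table at the surface, the effective normal stress on the slip plane uses the buoyant unit weight γ' = γ_sat − γ_w while the driving shear stress uses γ_sat:
FS = [c' + γ' z cos²β tanφ'] / [γ_sat z sinβ cosβ]
(For c' = 0 this reduces to FS = (γ'/γ_sat)·tanφ'/tanβ.)
γ' = 20.0 − 9.81 = 10.19 kN/m³
Numerator = 0.0 + 10.19·2.3·cos²16.1°·tan31.6° = 0.0 + 10.19·2.3·0.9231·0.6152 = 13.310 kPa
Denominator = 20.0·2.3·sin16.1°·cos16.1° = 20.0·2.3·0.2773·0.9608 = 12.256 kPa
FS = 13.310 / 12.256 = 1.086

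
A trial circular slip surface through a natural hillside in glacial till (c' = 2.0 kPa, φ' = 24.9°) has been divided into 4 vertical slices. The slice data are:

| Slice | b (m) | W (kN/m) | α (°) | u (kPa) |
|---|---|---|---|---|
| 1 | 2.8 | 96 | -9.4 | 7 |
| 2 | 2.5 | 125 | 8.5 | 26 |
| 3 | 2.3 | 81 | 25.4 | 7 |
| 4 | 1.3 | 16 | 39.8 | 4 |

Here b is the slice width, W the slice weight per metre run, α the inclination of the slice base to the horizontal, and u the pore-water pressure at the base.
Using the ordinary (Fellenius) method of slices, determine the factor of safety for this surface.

FS = 2.28

Ordinary method of slices: FS = Σ[c'·Δl_i + (W_i cosα_i − u_i·Δl_i)·tanφ'] / Σ W_i sinα_i, with Δl_i = b_i / cosα_i.
Slice 1: Δl = 2.8/cos(-9.4°) = 2.838 m; N'_1 = 96·cos(-9.4°) − 7·2.838 = 74.8; c'Δl = 5.68; W sinα = -15.7
Slice 2: Δl = 2.5/cos8.5° = 2.528 m; N'_2 = 125·cos8.5° − 26·2.528 = 57.9; c'Δl = 5.06; W sinα = 18.5
Slice 3: Δl = 2.3/cos25.4° = 2.546 m; N'_3 = 81·cos25.4° − 7·2.546 = 55.3; c'Δl = 5.09; W sinα = 34.7
Slice 4: Δl = 1.3/cos39.8° = 1.692 m; N'_4 = 16·cos39.8° − 4·1.692 = 5.5; c'Δl = 3.38; W sinα = 10.2
Σc'Δl = 19.2 kN/m; ΣN' = 193.6 kN/m; ΣW sinα = 47.8 kN/m
Resisting = 19.2 + 193.6·tan24.9° = 19.2 + 89.9 = 109.1 kN/m
FS = 109.1 / 47.8 = 2.283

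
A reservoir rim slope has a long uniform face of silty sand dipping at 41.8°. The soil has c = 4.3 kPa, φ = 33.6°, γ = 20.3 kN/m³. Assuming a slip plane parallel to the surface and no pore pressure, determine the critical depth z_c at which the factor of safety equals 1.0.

z_c = 1.66 m

Setting FS = 1.00 in FS = [c + γz cos²β tanφ] / [γz sinβ cosβ] and solving for z:
z = c / [γ cosβ (FS·sinβ − cosβ·tanφ)]
  = 4.3 / [20.3·cos41.8°·(1.00·sin41.8° − cos41.8°·tan33.6°)]
  = 4.3 / [20.3·0.7455·(1.00·0.6665 − 0.7455·0.6644)]
  = 4.3 / 2.5914 = 1.659 m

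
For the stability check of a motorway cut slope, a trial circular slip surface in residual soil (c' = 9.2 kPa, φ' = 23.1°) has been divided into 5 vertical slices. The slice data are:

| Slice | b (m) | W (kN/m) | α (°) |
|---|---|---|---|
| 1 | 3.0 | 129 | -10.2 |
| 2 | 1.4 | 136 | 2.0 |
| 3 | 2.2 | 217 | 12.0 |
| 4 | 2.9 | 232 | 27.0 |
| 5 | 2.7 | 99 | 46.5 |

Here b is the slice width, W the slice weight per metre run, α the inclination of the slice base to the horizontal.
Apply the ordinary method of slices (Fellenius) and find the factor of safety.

Ordinary method of slices: FS = Σ[c'·Δl_i + (W_i cosα_i)·tanφ'] / Σ W_i sinα_i, with Δl_i = b_i / cosα_i.
Slice 1: Δl = 3.0/cos(-10.2°) = 3.048 m; N'_1 = 129·cos(-10.2°) = 127.0; c'Δl = 28.04; W sinα = -22.8
Slice 2: Δl = 1.4/cos2.0° = 1.401 m; N'_2 = 136·cos2.0° = 135.9; c'Δl = 12.89; W sinα = 4.7
Slice 3: Δl = 2.2/cos12.0° = 2.249 m; N'_3 = 217·cos12.0° = 212.3; c'Δl = 20.69; W sinα = 45.1
Slice 4: Δl = 2.9/cos27.0° = 3.255 m; N'_4 = 232·cos27.0° = 206.7; c'Δl = 29.94; W sinα = 105.3
Slice 5: Δl = 2.7/cos46.5° = 3.922 m; N'_5 = 99·cos46.5° = 68.1; c'Δl = 36.09; W sinα = 71.8
Σc'Δl = 127.7 kN/m; ΣN' = 750.0 kN/m; ΣW sinα = 204.2 kN/m
Resisting = 127.7 + 750.0·tan23.1° = 127.7 + 319.9 = 447.6 kN/m
FS = 447.6 / 204.2 = 2.192

FS = 2.19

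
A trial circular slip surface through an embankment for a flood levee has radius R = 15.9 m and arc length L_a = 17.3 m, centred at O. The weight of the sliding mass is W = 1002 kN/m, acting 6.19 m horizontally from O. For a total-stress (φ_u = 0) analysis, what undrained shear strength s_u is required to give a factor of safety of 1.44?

FS = s_u·L_a·R / (W·d), so s_u = FS·W·d / (L_a·R).
s_u = 1.44·1002·6.19 / (17.30·15.9) = 8931.4 / 275.07 = 32.47 kPa

s_u = 32.5 kPa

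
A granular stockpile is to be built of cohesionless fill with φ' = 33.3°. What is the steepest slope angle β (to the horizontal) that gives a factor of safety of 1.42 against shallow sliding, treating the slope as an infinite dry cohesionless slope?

For an infinite dry cohesionless slope FS = tanφ'/tanβ, so tanβ = tanφ' / FS.
tanβ = tan33.3° / 1.42 = 0.6569 / 1.42 = 0.4626
β = arctan(0.4626) = 24.82°

β = 24.8°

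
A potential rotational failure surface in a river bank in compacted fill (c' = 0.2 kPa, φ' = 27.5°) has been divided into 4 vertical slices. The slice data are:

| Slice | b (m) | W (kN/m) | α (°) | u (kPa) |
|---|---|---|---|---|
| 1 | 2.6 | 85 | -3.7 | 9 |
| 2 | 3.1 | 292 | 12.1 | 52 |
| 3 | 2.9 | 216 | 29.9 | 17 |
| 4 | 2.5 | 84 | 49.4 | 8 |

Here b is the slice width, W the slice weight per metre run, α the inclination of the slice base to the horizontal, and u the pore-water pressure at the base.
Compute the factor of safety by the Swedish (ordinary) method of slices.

Ordinary method of slices: FS = Σ[c'·Δl_i + (W_i cosα_i − u_i·Δl_i)·tanφ'] / Σ W_i sinα_i, with Δl_i = b_i / cosα_i.
Slice 1: Δl = 2.6/cos(-3.7°) = 2.605 m; N'_1 = 85·cos(-3.7°) − 9·2.605 = 61.4; c'Δl = 0.52; W sinα = -5.5
Slice 2: Δl = 3.1/cos12.1° = 3.170 m; N'_2 = 292·cos12.1° − 52·3.170 = 120.6; c'Δl = 0.63; W sinα = 61.2
Slice 3: Δl = 2.9/cos29.9° = 3.345 m; N'_3 = 216·cos29.9° − 17·3.345 = 130.4; c'Δl = 0.67; W sinα = 107.7
Slice 4: Δl = 2.5/cos49.4° = 3.842 m; N'_4 = 84·cos49.4° − 8·3.842 = 23.9; c'Δl = 0.77; W sinα = 63.8
Σc'Δl = 2.6 kN/m; ΣN' = 336.3 kN/m; ΣW sinα = 227.2 kN/m
Resisting = 2.6 + 336.3·tan27.5° = 2.6 + 175.1 = 177.7 kN/m
FS = 177.7 / 227.2 = 0.782

FS = 0.78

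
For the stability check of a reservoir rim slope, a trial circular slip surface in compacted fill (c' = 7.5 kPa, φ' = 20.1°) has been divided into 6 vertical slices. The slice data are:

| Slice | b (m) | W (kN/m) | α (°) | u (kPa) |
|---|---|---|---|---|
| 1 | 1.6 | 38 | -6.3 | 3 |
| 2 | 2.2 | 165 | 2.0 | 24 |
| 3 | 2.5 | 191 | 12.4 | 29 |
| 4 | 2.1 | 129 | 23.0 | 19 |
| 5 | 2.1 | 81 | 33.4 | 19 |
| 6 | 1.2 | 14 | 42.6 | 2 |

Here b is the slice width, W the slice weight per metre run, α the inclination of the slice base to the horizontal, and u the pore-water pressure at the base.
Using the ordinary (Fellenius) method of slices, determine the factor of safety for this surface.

FS = 1.55

Ordinary method of slices: FS = Σ[c'·Δl_i + (W_i cosα_i − u_i·Δl_i)·tanφ'] / Σ W_i sinα_i, with Δl_i = b_i / cosα_i.
Slice 1: Δl = 1.6/cos(-6.3°) = 1.610 m; N'_1 = 38·cos(-6.3°) − 3·1.610 = 32.9; c'Δl = 12.07; W sinα = -4.2
Slice 2: Δl = 2.2/cos2.0° = 2.201 m; N'_2 = 165·cos2.0° − 24·2.201 = 112.1; c'Δl = 16.51; W sinα = 5.8
Slice 3: Δl = 2.5/cos12.4° = 2.560 m; N'_3 = 191·cos12.4° − 29·2.560 = 112.3; c'Δl = 19.20; W sinα = 41.0
Slice 4: Δl = 2.1/cos23.0° = 2.281 m; N'_4 = 129·cos23.0° − 19·2.281 = 75.4; c'Δl = 17.11; W sinα = 50.4
Slice 5: Δl = 2.1/cos33.4° = 2.515 m; N'_5 = 81·cos33.4° − 19·2.515 = 19.8; c'Δl = 18.87; W sinα = 44.6
Slice 6: Δl = 1.2/cos42.6° = 1.630 m; N'_6 = 14·cos42.6° − 2·1.630 = 7.0; c'Δl = 12.23; W sinα = 9.5
Σc'Δl = 96.0 kN/m; ΣN' = 359.6 kN/m; ΣW sinα = 147.1 kN/m
Resisting = 96.0 + 359.6·tan20.1° = 96.0 + 131.6 = 227.6 kN/m
FS = 227.6 / 147.1 = 1.547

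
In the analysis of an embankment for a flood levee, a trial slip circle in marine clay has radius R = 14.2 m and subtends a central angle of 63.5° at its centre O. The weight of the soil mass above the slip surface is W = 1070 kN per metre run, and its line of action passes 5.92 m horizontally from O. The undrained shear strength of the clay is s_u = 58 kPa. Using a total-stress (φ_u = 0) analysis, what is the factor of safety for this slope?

Taking moments about the centre O, the resisting moment is provided by the undrained shear strength acting along the arc:
Arc length L_a = R·θ = 14.2·(63.5°·π/180) = 14.2·1.1083 = 15.74 m
M_R = s_u·L_a·R = 58·15.74·14.2 = 12961.5 kN·m/m
M_D = W·d = 1070·5.92 = 6334.4 kN·m/m
FS = M_R / M_D = 12961.5 / 6334.4 = 2.046

FS = 2.05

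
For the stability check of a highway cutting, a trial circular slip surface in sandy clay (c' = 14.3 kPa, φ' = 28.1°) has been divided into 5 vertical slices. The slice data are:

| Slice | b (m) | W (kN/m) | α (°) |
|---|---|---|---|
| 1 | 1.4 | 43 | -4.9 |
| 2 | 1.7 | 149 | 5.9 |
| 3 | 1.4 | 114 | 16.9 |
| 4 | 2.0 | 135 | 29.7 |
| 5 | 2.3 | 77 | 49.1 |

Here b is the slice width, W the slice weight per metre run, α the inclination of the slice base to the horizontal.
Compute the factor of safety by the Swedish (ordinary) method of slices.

Ordinary method of slices: FS = Σ[c'·Δl_i + (W_i cosα_i)·tanφ'] / Σ W_i sinα_i, with Δl_i = b_i / cosα_i.
Slice 1: Δl = 1.4/cos(-4.9°) = 1.405 m; N'_1 = 43·cos(-4.9°) = 42.8; c'Δl = 20.09; W sinα = -3.7
Slice 2: Δl = 1.7/cos5.9° = 1.709 m; N'_2 = 149·cos5.9° = 148.2; c'Δl = 24.44; W sinα = 15.3
Slice 3: Δl = 1.4/cos16.9° = 1.463 m; N'_3 = 114·cos16.9° = 109.1; c'Δl = 20.92; W sinα = 33.1
Slice 4: Δl = 2.0/cos29.7° = 2.302 m; N'_4 = 135·cos29.7° = 117.3; c'Δl = 32.93; W sinα = 66.9
Slice 5: Δl = 2.3/cos49.1° = 3.513 m; N'_5 = 77·cos49.1° = 50.4; c'Δl = 50.23; W sinα = 58.2
Σc'Δl = 148.6 kN/m; ΣN' = 467.8 kN/m; ΣW sinα = 169.9 kN/m
Resisting = 148.6 + 467.8·tan28.1° = 148.6 + 249.8 = 398.4 kN/m
FS = 398.4 / 169.9 = 2.345

FS = 2.35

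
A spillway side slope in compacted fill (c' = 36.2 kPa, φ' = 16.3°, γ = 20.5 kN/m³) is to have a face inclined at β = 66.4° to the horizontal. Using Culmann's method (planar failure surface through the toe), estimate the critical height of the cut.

Culmann's analysis gives the critical failure plane at α_cr = (β + φ')/2 = (66.4 + 16.3)/2 = 41.4°, and the critical height
H_c = (4c'/γ) · sinβ cosφ' / [1 − cos(β − φ')]
    = (4·36.2/20.5) · sin66.4°·cos16.3° / [1 − cos(50.1°)]
    = 7.063 · 0.9164·0.9598 / [1 − 0.6414]
    = 7.063 · 0.8795 / 0.3586
    = 17.33 m

H_c = 17.33 m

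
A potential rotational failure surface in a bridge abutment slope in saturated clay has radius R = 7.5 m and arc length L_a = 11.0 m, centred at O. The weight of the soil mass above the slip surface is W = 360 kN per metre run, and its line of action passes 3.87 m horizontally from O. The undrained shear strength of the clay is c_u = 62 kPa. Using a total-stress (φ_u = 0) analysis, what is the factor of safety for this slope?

FS = 3.67

Taking moments about the centre O, the resisting moment is provided by the undrained shear strength acting along the arc:
M_R = c_u·L_a·R = 62·11.00·7.5 = 5115.0 kN·m/m
M_D = W·d = 360·3.87 = 1393.2 kN·m/m
FS = M_R / M_D = 5115.0 / 1393.2 = 3.671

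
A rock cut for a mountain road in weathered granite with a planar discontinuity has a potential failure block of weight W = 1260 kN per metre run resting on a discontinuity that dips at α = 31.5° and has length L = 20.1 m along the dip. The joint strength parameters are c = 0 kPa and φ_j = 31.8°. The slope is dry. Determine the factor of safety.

FS = 1.01

Resolving the block weight along and normal to the plane and applying the Mohr–Coulomb strength on the joint:
N' = W cosα = 1260·cos31.5° = 1074.3 kN/m
Driving force T = W sinα = 1260·sin31.5° = 658.3 kN/m
Resisting force R = c·L + N'·tanφ_j = 0·20.1 + 1074.3·tan31.8° = 0.0 + 666.1 = 666.1 kN/m
FS = R / T = 666.1 / 658.3 = 1.012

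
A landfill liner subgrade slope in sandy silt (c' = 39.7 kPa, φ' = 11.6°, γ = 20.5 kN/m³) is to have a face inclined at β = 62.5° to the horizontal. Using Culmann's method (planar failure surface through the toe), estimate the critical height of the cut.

Culmann's analysis gives the critical failure plane at α_cr = (β + φ')/2 = (62.5 + 11.6)/2 = 37.0°, and the critical height
H_c = (4c'/γ) · sinβ cosφ' / [1 − cos(β − φ')]
    = (4·39.7/20.5) · sin62.5°·cos11.6° / [1 − cos(50.9°)]
    = 7.746 · 0.8870·0.9796 / [1 − 0.6307]
    = 7.746 · 0.8689 / 0.3693
    = 18.22 m

H_c = 18.22 m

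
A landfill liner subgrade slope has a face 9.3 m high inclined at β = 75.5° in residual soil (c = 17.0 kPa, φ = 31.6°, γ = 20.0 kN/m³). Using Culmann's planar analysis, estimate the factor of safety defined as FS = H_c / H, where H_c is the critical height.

H_c = (4c/γ) · sinβ cosφ / [1 − cos(β − φ)]
    = (4·17.0/20.0) · sin75.5°·cos31.6° / [1 − cos43.9°]
    = 3.400 · 0.8246 / 0.2794 = 10.03 m
FS = H_c / H = 10.03 / 9.3 = 1.079

FS = 1.08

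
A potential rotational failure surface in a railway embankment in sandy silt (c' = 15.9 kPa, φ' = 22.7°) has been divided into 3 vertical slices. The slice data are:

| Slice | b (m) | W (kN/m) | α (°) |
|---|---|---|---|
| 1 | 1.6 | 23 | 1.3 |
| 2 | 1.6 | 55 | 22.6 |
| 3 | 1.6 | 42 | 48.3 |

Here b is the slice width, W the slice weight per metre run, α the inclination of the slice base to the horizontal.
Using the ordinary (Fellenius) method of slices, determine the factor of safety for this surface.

FS = 2.52

Ordinary method of slices: FS = Σ[c'·Δl_i + (W_i cosα_i)·tanφ'] / Σ W_i sinα_i, with Δl_i = b_i / cosα_i.
Slice 1: Δl = 1.6/cos1.3° = 1.600 m; N'_1 = 23·cos1.3° = 23.0; c'Δl = 25.45; W sinα = 0.5
Slice 2: Δl = 1.6/cos22.6° = 1.733 m; N'_2 = 55·cos22.6° = 50.8; c'Δl = 27.56; W sinα = 21.1
Slice 3: Δl = 1.6/cos48.3° = 2.405 m; N'_3 = 42·cos48.3° = 27.9; c'Δl = 38.24; W sinα = 31.4
Σc'Δl = 91.2 kN/m; ΣN' = 101.7 kN/m; ΣW sinα = 53.0 kN/m
Resisting = 91.2 + 101.7·tan22.7° = 91.2 + 42.5 = 133.8 kN/m
FS = 133.8 / 53.0 = 2.524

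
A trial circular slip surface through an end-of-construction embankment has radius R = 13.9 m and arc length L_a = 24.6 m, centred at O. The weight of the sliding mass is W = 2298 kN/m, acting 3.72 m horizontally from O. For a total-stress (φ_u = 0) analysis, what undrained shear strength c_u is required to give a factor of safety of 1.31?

c_u = 32.8 kPa

FS = c_u·L_a·R / (W·d), so c_u = FS·W·d / (L_a·R).
c_u = 1.31·2298·3.72 / (24.60·13.9) = 11198.6 / 341.94 = 32.75 kPa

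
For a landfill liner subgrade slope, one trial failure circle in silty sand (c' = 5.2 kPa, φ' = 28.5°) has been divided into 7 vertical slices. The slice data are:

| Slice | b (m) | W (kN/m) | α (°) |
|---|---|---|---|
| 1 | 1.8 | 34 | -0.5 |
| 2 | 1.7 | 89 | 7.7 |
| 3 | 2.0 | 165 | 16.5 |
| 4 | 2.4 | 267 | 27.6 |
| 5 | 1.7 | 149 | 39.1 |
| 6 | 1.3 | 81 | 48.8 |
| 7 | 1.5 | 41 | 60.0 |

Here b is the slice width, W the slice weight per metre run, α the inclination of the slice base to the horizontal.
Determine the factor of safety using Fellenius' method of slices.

Ordinary method of slices: FS = Σ[c'·Δl_i + (W_i cosα_i)·tanφ'] / Σ W_i sinα_i, with Δl_i = b_i / cosα_i.
Slice 1: Δl = 1.8/cos(-0.5°) = 1.800 m; N'_1 = 34·cos(-0.5°) = 34.0; c'Δl = 9.36; W sinα = -0.3
Slice 2: Δl = 1.7/cos7.7° = 1.715 m; N'_2 = 89·cos7.7° = 88.2; c'Δl = 8.92; W sinα = 11.9
Slice 3: Δl = 2.0/cos16.5° = 2.086 m; N'_3 = 165·cos16.5° = 158.2; c'Δl = 10.85; W sinα = 46.9
Slice 4: Δl = 2.4/cos27.6° = 2.708 m; N'_4 = 267·cos27.6° = 236.6; c'Δl = 14.08; W sinα = 123.7
Slice 5: Δl = 1.7/cos39.1° = 2.191 m; N'_5 = 149·cos39.1° = 115.6; c'Δl = 11.39; W sinα = 94.0
Slice 6: Δl = 1.3/cos48.8° = 1.974 m; N'_6 = 81·cos48.8° = 53.4; c'Δl = 10.26; W sinα = 60.9
Slice 7: Δl = 1.5/cos60.0° = 3.000 m; N'_7 = 41·cos60.0° = 20.5; c'Δl = 15.60; W sinα = 35.5
Σc'Δl = 80.5 kN/m; ΣN' = 706.5 kN/m; ΣW sinα = 372.6 kN/m
Resisting = 80.5 + 706.5·tan28.5° = 80.5 + 383.6 = 464.1 kN/m
FS = 464.1 / 372.6 = 1.245

FS = 1.25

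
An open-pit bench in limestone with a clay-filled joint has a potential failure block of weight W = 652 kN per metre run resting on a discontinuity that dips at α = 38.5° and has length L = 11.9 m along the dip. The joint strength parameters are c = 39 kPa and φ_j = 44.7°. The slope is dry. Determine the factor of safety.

FS = 2.39

Resolving the block weight along and normal to the plane and applying the Mohr–Coulomb strength on the joint:
N' = W cosα = 652·cos38.5° = 510.3 kN/m
Driving force T = W sinα = 652·sin38.5° = 405.9 kN/m
Resisting force R = c·L + N'·tanφ_j = 39·11.9 + 510.3·tan44.7° = 464.1 + 504.9 = 969.0 kN/m
FS = R / T = 969.0 / 405.9 = 2.388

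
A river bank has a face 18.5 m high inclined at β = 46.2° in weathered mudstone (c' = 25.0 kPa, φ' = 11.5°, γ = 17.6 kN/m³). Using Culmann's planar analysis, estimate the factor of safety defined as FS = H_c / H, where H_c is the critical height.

FS = 1.22

H_c = (4c'/γ) · sinβ cosφ' / [1 − cos(β − φ')]
    = (4·25.0/17.6) · sin46.2°·cos11.5° / [1 − cos34.7°]
    = 5.682 · 0.7073 / 0.1779 = 22.59 m
FS = H_c / H = 22.59 / 18.5 = 1.221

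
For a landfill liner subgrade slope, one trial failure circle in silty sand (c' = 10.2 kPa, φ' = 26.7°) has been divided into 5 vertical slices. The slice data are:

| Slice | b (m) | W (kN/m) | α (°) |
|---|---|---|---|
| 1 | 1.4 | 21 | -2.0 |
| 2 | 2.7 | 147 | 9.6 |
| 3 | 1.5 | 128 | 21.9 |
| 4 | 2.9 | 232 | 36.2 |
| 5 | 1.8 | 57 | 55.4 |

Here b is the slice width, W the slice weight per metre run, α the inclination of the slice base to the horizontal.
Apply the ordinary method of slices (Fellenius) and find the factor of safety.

Ordinary method of slices: FS = Σ[c'·Δl_i + (W_i cosα_i)·tanφ'] / Σ W_i sinα_i, with Δl_i = b_i / cosα_i.
Slice 1: Δl = 1.4/cos(-2.0°) = 1.401 m; N'_1 = 21·cos(-2.0°) = 21.0; c'Δl = 14.29; W sinα = -0.7
Slice 2: Δl = 2.7/cos9.6° = 2.738 m; N'_2 = 147·cos9.6° = 144.9; c'Δl = 27.93; W sinα = 24.5
Slice 3: Δl = 1.5/cos21.9° = 1.617 m; N'_3 = 128·cos21.9° = 118.8; c'Δl = 16.49; W sinα = 47.7
Slice 4: Δl = 2.9/cos36.2° = 3.594 m; N'_4 = 232·cos36.2° = 187.2; c'Δl = 36.66; W sinα = 137.0
Slice 5: Δl = 1.8/cos55.4° = 3.170 m; N'_5 = 57·cos55.4° = 32.4; c'Δl = 32.33; W sinα = 46.9
Σc'Δl = 127.7 kN/m; ΣN' = 504.3 kN/m; ΣW sinα = 255.5 kN/m
Resisting = 127.7 + 504.3·tan26.7° = 127.7 + 253.6 = 381.3 kN/m
FS = 381.3 / 255.5 = 1.493

FS = 1.49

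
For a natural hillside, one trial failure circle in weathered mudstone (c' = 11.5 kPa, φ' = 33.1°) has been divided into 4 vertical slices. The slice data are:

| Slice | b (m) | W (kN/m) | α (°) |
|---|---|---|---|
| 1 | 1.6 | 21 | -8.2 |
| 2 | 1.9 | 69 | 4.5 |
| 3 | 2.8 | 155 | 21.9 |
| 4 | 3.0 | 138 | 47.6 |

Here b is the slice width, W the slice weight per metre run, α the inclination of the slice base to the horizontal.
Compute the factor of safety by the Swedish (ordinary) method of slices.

Ordinary method of slices: FS = Σ[c'·Δl_i + (W_i cosα_i)·tanφ'] / Σ W_i sinα_i, with Δl_i = b_i / cosα_i.
Slice 1: Δl = 1.6/cos(-8.2°) = 1.617 m; N'_1 = 21·cos(-8.2°) = 20.8; c'Δl = 18.59; W sinα = -3.0
Slice 2: Δl = 1.9/cos4.5° = 1.906 m; N'_2 = 69·cos4.5° = 68.8; c'Δl = 21.92; W sinα = 5.4
Slice 3: Δl = 2.8/cos21.9° = 3.018 m; N'_3 = 155·cos21.9° = 143.8; c'Δl = 34.70; W sinα = 57.8
Slice 4: Δl = 3.0/cos47.6° = 4.449 m; N'_4 = 138·cos47.6° = 93.1; c'Δl = 51.16; W sinα = 101.9
Σc'Δl = 126.4 kN/m; ΣN' = 326.4 kN/m; ΣW sinα = 162.1 kN/m
Resisting = 126.4 + 326.4·tan33.1° = 126.4 + 212.8 = 339.2 kN/m
FS = 339.2 / 162.1 = 2.092

FS = 2.09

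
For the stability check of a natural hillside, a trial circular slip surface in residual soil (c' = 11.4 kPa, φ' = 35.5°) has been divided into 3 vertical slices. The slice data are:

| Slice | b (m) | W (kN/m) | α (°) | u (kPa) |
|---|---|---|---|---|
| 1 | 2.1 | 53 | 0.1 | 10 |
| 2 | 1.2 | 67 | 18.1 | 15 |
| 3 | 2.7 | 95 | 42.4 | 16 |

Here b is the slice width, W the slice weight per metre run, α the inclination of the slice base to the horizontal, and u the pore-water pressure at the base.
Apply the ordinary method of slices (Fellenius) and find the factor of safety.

Ordinary method of slices: FS = Σ[c'·Δl_i + (W_i cosα_i − u_i·Δl_i)·tanφ'] / Σ W_i sinα_i, with Δl_i = b_i / cosα_i.
Slice 1: Δl = 2.1/cos0.1° = 2.100 m; N'_1 = 53·cos0.1° − 10·2.100 = 32.0; c'Δl = 23.94; W sinα = 0.1
Slice 2: Δl = 1.2/cos18.1° = 1.262 m; N'_2 = 67·cos18.1° − 15·1.262 = 44.7; c'Δl = 14.39; W sinα = 20.8
Slice 3: Δl = 2.7/cos42.4° = 3.656 m; N'_3 = 95·cos42.4° − 16·3.656 = 11.7; c'Δl = 41.68; W sinα = 64.1
Σc'Δl = 80.0 kN/m; ΣN' = 88.4 kN/m; ΣW sinα = 85.0 kN/m
Resisting = 80.0 + 88.4·tan35.5° = 80.0 + 63.1 = 143.1 kN/m
FS = 143.1 / 85.0 = 1.684

FS = 1.68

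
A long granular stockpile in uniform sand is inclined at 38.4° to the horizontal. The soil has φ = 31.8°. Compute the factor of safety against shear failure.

For a dry cohesionless infinite slope the factor of safety is FS = tanφ / tanβ.
FS = tan31.8° / tan38.4° = 0.6200 / 0.7926 = 0.782

FS = 0.78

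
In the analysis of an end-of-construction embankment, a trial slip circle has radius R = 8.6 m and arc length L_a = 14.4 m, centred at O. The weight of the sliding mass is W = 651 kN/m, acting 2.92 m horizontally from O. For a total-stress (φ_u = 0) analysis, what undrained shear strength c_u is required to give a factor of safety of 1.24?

c_u = 19.0 kPa

FS = c_u·L_a·R / (W·d), so c_u = FS·W·d / (L_a·R).
c_u = 1.24·651·2.92 / (14.40·8.6) = 2357.1 / 123.84 = 19.03 kPa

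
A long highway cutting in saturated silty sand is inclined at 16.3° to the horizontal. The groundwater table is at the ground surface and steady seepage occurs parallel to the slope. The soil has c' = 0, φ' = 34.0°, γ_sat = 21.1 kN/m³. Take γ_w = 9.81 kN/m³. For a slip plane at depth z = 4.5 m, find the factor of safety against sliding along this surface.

FS = 1.23

With seepage parallel to the slope and the water table at the surface, the effective normal stress on the slip plane uses the buoyant unit weight γ' = γ_sat − γ_w while the driving shear stress uses γ_sat:
FS = [c' + γ' z cos²β tanφ'] / [γ_sat z sinβ cosβ]
(For c' = 0 this reduces to FS = (γ'/γ_sat)·tanφ'/tanβ.)
γ' = 21.1 − 9.81 = 11.29 kN/m³
Numerator = 0.0 + 11.29·4.5·cos²16.3°·tan34.0° = 0.0 + 11.29·4.5·0.9212·0.6745 = 31.569 kPa
Denominator = 21.1·4.5·sin16.3°·cos16.3° = 21.1·4.5·0.2807·0.9598 = 25.578 kPa
FS = 31.569 / 25.578 = 1.234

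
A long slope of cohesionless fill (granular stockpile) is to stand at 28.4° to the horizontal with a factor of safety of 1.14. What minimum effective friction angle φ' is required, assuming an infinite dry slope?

φ' = 31.6°

FS = tanφ'/tanβ ⇒ tanφ' = FS · tanβ = 1.14 · tan28.4° = 0.6164
φ' = arctan(0.6164) = 31.65°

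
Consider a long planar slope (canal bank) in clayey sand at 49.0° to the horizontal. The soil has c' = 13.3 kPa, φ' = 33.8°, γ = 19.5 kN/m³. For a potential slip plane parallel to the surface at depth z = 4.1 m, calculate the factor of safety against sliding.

For an infinite slope with a slip plane parallel to the surface (no pore pressure): FS = [c' + γz cos²β tanφ'] / [γz sinβ cosβ].
γz = 19.5·4.1 = 79.95 kN/m²
Numerator = 13.3 + 79.95·cos²49.0°·tan33.8° = 13.3 + 79.95·0.4304·0.6694 = 36.337 kPa
Denominator = 79.95·sin49.0°·cos49.0° = 79.95·0.7547·0.6561 = 39.586 kPa
FS = 36.337 / 39.586 = 0.918

FS = 0.92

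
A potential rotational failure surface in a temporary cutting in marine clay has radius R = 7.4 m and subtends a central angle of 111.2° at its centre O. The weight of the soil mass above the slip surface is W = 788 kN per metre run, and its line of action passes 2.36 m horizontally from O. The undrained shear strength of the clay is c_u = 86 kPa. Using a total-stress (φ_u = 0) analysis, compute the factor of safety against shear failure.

FS = 4.91

Taking moments about the centre O, the resisting moment is provided by the undrained shear strength acting along the arc:
Arc length L_a = R·θ = 7.4·(111.2°·π/180) = 7.4·1.9408 = 14.36 m
M_R = c_u·L_a·R = 86·14.36·7.4 = 9140.0 kN·m/m
M_D = W·d = 788·2.36 = 1859.7 kN·m/m
FS = M_R / M_D = 9140.0 / 1859.7 = 4.915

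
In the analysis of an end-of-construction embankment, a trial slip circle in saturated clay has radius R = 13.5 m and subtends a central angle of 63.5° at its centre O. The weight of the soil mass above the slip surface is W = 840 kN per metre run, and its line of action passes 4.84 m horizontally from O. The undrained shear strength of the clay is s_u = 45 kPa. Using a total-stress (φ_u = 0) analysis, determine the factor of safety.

FS = 2.24

Taking moments about the centre O, the resisting moment is provided by the undrained shear strength acting along the arc:
Arc length L_a = R·θ = 13.5·(63.5°·π/180) = 13.5·1.1083 = 14.96 m
M_R = s_u·L_a·R = 45·14.96·13.5 = 9089.3 kN·m/m
M_D = W·d = 840·4.84 = 4065.6 kN·m/m
FS = M_R / M_D = 9089.3 / 4065.6 = 2.236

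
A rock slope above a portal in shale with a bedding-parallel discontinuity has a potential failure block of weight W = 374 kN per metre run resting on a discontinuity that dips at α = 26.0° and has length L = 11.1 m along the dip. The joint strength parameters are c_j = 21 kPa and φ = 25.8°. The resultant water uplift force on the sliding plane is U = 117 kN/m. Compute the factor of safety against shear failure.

Resolving the block weight along and normal to the plane and applying the Mohr–Coulomb strength on the joint:
N' = W cosα − U = 374·cos26.0° − 117 = 219.1 kN/m
Driving force T = W sinα = 374·sin26.0° = 164.0 kN/m
Resisting force R = c_j·L + N'·tanφ = 21·11.1 + 219.1·tan25.8° = 233.1 + 105.9 = 339.0 kN/m
FS = R / T = 339.0 / 164.0 = 2.068

FS = 2.07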